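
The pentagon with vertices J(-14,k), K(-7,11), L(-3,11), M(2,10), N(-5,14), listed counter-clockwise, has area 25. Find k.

13

The doubled signed area Σ (x_i y_{i+1} − x_{i+1} y_i) is linear in k.
With k=0 it equals 24; the coefficient of k is 2 (from the two edges through J).
So 2·k + 24 = 2·25 = 50 ⇒ k = 13.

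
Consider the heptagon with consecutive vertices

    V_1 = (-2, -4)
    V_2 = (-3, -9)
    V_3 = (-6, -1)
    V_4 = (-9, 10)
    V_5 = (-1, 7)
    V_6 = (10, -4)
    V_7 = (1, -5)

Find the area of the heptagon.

146.5

Apply the surveyor's formula: 2A = Σ (x_i·y_{i+1} − x_{i+1}·y_i), indices taken mod 7.
Σ = (6) + (-51) + (-69) + (-53) + (-66) + (-46) + (-14) = -293
Area = |Σ|/2 = 146.5.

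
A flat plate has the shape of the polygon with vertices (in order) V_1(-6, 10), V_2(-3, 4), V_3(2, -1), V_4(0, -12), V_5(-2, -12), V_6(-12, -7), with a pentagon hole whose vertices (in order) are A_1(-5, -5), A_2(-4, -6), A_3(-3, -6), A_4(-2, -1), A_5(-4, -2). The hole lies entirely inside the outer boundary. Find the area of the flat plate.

Outer boundary:
Apply Gauss's area formula: 2A = Σ (x_i·y_{i+1} − x_{i+1}·y_i), indices taken mod 6.
Σ = (6) + (-5) + (-24) + (-24) + (-130) + (-162) = -339
Area = |Σ|/2 = 169.5.
Hole:
Apply the shoelace formula: 2A = Σ (x_i·y_{i+1} − x_{i+1}·y_i), indices taken mod 5.
Σ = (10) + (6) + (-9) + (0) + (10) = 17
Area = |Σ|/2 = 8.5.
Net area = 169.5 − 8.5 = 161.

161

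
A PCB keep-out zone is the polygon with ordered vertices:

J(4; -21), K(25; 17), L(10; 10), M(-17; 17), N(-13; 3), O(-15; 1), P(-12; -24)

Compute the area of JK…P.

967.5

Cross-terms: 593, 80, 340, 170, 32, 372, 348  ⇒  Σ = 1935
Area = |Σ|/2 = 967.5.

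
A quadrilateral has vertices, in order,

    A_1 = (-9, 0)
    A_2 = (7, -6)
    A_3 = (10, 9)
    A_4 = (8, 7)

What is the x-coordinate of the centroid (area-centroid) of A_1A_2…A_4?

314/119

Apply the shoelace formula. First the cross-terms c_i = x_i·y_{i+1} − x_{i+1}·y_i:
  54, 123, -2, 63  ⇒  2A = 238, A = 119.
Then Σ (x_i + x_{i+1})·c_i = 1884, so x̄ = 1884 / (6·119) = 314/119.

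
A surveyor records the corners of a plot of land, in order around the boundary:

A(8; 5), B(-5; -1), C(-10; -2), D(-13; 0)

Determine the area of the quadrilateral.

37

Σ = (17) + (0) + (-26) + (-65) = -74
Area = |Σ|/2 = 37.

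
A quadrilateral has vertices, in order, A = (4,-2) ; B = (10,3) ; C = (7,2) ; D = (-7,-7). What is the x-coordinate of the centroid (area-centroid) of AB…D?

Apply the shoelace formula. First the cross-terms c_i = x_i·y_{i+1} − x_{i+1}·y_i:
  32, -1, -35, 42  ⇒  2A = 38, A = 19.
Then Σ (x_i + x_{i+1})·c_i = 305, so x̄ = 305 / (6·19) = 305/114.

305/114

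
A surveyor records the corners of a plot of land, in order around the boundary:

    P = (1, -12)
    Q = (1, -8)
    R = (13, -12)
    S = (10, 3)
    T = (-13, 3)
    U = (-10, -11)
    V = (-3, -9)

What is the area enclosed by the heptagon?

299.5

Apply Gauss's area formula: 2A = Σ (x_i·y_{i+1} − x_{i+1}·y_i), indices taken mod 7.
Σ = (4) + (92) + (159) + (69) + (173) + (57) + (45) = 599
Area = |Σ|/2 = 299.5.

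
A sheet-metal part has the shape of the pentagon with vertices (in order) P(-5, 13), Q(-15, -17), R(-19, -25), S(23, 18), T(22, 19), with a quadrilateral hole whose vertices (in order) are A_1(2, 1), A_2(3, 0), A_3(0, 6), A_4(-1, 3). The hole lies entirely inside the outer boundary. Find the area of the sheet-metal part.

486.5

Outer boundary:
Apply the surveyor's formula: 2A = Σ (x_i·y_{i+1} − x_{i+1}·y_i), indices taken mod 5.
Cross-terms: 280, 52, 233, 41, 381  ⇒  Σ = 987
Area = |Σ|/2 = 493.5.
Hole:
Apply the surveyor's formula: 2A = Σ (x_i·y_{i+1} − x_{i+1}·y_i), indices taken mod 4.
Cross-terms: -3, 18, 6, -7  ⇒  Σ = 14
Area = |Σ|/2 = 7.
Net area = 493.5 − 7 = 486.5.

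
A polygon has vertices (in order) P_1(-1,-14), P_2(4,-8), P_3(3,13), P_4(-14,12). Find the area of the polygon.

Apply the surveyor's formula: 2A = Σ (x_i·y_{i+1} − x_{i+1}·y_i), indices taken mod 4.
P_1→P_2: (-1)(-8) − (4)(-14) = 64
P_2→P_3: (4)(13) − (3)(-8) = 76
P_3→P_4: (3)(12) − (-14)(13) = 218
P_4→P_1: (-14)(-14) − (-1)(12) = 208
Σ = 566
Area = |Σ|/2 = 283.

283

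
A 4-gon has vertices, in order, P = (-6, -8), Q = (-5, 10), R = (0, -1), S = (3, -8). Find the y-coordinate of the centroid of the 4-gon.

Apply the shoelace formula. First the cross-terms c_i = x_i·y_{i+1} − x_{i+1}·y_i:
  -100, 5, 3, -72  ⇒  2A = -164, A = -82.
Then Σ (y_i + y_{i+1})·c_i = 970, so ȳ = 970 / (6·(-82)) = -485/246.

-485/246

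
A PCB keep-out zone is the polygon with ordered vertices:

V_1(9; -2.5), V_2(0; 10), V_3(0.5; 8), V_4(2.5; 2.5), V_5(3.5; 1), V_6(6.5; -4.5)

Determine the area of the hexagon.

Σ = (90) + (-5) + (-18.75) + (-6.25) + (-22.25) + (24.25) = 62
Area = |Σ|/2 = 31.

31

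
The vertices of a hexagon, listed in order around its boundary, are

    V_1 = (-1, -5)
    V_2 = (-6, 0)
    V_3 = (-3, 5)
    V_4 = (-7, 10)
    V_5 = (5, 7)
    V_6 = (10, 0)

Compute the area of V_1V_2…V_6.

137

Apply the surveyor's formula: 2A = Σ (x_i·y_{i+1} − x_{i+1}·y_i), indices taken mod 6.
Σ = (-30) + (-30) + (5) + (-99) + (-70) + (-50) = -274
Area = |Σ|/2 = 137.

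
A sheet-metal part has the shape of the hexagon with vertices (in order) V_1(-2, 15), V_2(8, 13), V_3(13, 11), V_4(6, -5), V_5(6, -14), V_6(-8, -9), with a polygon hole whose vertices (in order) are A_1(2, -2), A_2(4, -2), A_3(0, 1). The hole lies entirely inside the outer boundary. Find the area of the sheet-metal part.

Outer boundary:
Σ = (-146) + (-81) + (-131) + (-54) + (-166) + (-138) = -716
Area = |Σ|/2 = 358.
Hole:
Apply Gauss's area formula: 2A = Σ (x_i·y_{i+1} − x_{i+1}·y_i), indices taken mod 3.
Σ = (4) + (4) + (-2) = 6
Area = |Σ|/2 = 3.
Net area = 358 − 3 = 355.

355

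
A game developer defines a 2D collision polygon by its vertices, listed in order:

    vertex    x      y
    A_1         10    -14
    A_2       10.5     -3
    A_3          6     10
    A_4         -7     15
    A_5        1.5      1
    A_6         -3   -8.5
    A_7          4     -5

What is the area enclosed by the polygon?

201.875

A_1→A_2: (10)(-3) − (10.5)(-14) = 117
A_2→A_3: (10.5)(10) − (6)(-3) = 123
A_3→A_4: (6)(15) − (-7)(10) = 160
A_4→A_5: (-7)(1) − (1.5)(15) = -29.5
A_5→A_6: (1.5)(-8.5) − (-3)(1) = -9.75
A_6→A_7: (-3)(-5) − (4)(-8.5) = 49
A_7→A_1: (4)(-14) − (10)(-5) = -6
Σ = 403.75
Area = |Σ|/2 = 201.875.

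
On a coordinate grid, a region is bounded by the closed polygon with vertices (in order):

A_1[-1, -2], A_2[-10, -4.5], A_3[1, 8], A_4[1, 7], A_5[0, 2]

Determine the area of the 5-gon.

44

Σ = (-15.5) + (-75.5) + (-1) + (2) + (2) = -88
Area = |Σ|/2 = 44.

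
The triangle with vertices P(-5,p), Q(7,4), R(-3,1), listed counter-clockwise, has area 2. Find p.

Write out the shoelace sum; only the two edges meeting at P involve p:
2·Area = [((-3)·p − (-5)·1) + ((-5)·4 − 7·p)] + 19
       = -10·p + 4 = 4
⇒ p = 0.

0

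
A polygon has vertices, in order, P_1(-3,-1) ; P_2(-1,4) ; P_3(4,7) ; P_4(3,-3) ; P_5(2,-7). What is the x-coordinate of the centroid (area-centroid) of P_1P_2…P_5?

100/107

Apply the shoelace (surveyor's) formula. First the cross-terms c_i = x_i·y_{i+1} − x_{i+1}·y_i:
  -13, -23, -33, -15, -23  ⇒  2A = -107, A = -53.5.
Then Σ (x_i + x_{i+1})·c_i = -300, so x̄ = -300 / (6·(-53.5)) = 100/107.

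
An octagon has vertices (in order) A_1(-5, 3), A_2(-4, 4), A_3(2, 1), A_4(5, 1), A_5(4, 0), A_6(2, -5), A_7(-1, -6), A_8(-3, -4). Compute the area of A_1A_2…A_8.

Σ = (-8) + (-12) + (-3) + (-4) + (-20) + (-17) + (-14) + (-29) = -107
Area = |Σ|/2 = 53.5.

53.5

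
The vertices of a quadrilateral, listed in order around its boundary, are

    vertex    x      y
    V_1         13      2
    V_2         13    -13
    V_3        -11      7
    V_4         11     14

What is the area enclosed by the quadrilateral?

319

Σ = (-195) + (-52) + (-231) + (-160) = -638
Area = |Σ|/2 = 319.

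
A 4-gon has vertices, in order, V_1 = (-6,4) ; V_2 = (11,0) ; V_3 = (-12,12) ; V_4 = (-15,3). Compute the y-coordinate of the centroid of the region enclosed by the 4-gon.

1637/285

Apply the shoelace formula. First the cross-terms c_i = x_i·y_{i+1} − x_{i+1}·y_i:
  -44, 132, 144, -42  ⇒  2A = 190, A = 95.
Then Σ (y_i + y_{i+1})·c_i = 3274, so ȳ = 3274 / (6·95) = 1637/285.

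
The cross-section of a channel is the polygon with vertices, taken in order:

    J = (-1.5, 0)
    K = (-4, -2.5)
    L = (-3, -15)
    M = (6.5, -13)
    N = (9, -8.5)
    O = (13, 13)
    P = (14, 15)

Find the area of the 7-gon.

Apply the surveyor's formula: 2A = Σ (x_i·y_{i+1} − x_{i+1}·y_i), indices taken mod 7.
Σ = (3.75) + (52.5) + (136.5) + (61.75) + (227.5) + (13) + (22.5) = 517.5
Area = |Σ|/2 = 258.75.

258.75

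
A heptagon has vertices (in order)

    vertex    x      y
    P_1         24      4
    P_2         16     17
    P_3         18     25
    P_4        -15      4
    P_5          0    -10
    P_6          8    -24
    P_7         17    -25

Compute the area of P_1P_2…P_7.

Σ = (344) + (94) + (447) + (150) + (80) + (208) + (668) = 1991
Area = |Σ|/2 = 995.5.

995.5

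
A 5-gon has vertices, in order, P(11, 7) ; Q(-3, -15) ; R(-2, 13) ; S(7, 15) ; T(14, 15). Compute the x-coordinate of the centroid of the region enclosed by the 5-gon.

Apply the shoelace (surveyor's) formula. First the cross-terms c_i = x_i·y_{i+1} − x_{i+1}·y_i:
  -144, -69, -121, -105, -67  ⇒  2A = -506, A = -253.
Then Σ (x_i + x_{i+1})·c_i = -5292, so x̄ = -5292 / (6·(-253)) = 882/253.

882/253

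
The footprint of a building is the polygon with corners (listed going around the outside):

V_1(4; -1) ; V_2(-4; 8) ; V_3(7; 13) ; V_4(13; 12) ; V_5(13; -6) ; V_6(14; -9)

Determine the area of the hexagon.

V_1→V_2: (4)(8) − (-4)(-1) = 28
V_2→V_3: (-4)(13) − (7)(8) = -108
V_3→V_4: (7)(12) − (13)(13) = -85
V_4→V_5: (13)(-6) − (13)(12) = -234
V_5→V_6: (13)(-9) − (14)(-6) = -33
V_6→V_1: (14)(-1) − (4)(-9) = 22
Σ = -410
Area = |Σ|/2 = 205.

205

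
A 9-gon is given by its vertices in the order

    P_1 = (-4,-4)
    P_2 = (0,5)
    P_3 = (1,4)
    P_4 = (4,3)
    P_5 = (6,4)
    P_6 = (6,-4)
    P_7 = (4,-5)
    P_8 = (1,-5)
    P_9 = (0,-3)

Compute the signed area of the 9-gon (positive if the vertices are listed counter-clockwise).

-66

Apply Gauss's area formula: 2A = Σ (x_i·y_{i+1} − x_{i+1}·y_i), indices taken mod 9.
Σ = (-20) + (-5) + (-13) + (-2) + (-48) + (-14) + (-15) + (-3) + (-12) = -132
Signed area = Σ/2 = -66 (negative ⇒ clockwise traversal).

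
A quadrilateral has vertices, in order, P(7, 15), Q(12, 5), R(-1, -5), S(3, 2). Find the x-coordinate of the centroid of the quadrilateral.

Apply the shoelace formula. First the cross-terms c_i = x_i·y_{i+1} − x_{i+1}·y_i:
  -145, -55, 13, 31  ⇒  2A = -156, A = -78.
Then Σ (x_i + x_{i+1})·c_i = -3024, so x̄ = -3024 / (6·(-78)) = 84/13.

84/13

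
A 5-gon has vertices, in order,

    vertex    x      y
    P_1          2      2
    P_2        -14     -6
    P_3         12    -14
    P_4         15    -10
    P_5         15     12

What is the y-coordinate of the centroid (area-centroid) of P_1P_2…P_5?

-228/71

Apply the surveyor's formula. First the cross-terms c_i = x_i·y_{i+1} − x_{i+1}·y_i:
  16, 268, 90, 330, 6  ⇒  2A = 710, A = 355.
Then Σ (y_i + y_{i+1})·c_i = -6840, so ȳ = -6840 / (6·355) = -228/71.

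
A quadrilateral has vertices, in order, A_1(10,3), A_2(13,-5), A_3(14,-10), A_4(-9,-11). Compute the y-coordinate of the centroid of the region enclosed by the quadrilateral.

Apply the shoelace (surveyor's) formula. First the cross-terms c_i = x_i·y_{i+1} − x_{i+1}·y_i:
  -89, -60, -244, 83  ⇒  2A = -310, A = -155.
Then Σ (y_i + y_{i+1})·c_i = 5538, so ȳ = 5538 / (6·(-155)) = -923/155.

-923/155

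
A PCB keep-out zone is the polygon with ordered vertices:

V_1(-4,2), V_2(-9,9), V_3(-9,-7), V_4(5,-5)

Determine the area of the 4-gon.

98

Apply Gauss's area formula: 2A = Σ (x_i·y_{i+1} − x_{i+1}·y_i), indices taken mod 4.
V_1→V_2: (-4)(9) − (-9)(2) = -18
V_2→V_3: (-9)(-7) − (-9)(9) = 144
V_3→V_4: (-9)(-5) − (5)(-7) = 80
V_4→V_1: (5)(2) − (-4)(-5) = -10
Σ = 196
Area = |Σ|/2 = 98.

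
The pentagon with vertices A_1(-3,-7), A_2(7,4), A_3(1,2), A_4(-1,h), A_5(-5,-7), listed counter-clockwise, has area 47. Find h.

The doubled signed area Σ (x_i y_{i+1} − x_{i+1} y_i) is linear in h.
With h=0 it equals 70; the coefficient of h is 6 (from the two edges through A_4).
So 6·h + 70 = 2·47 = 94 ⇒ h = 4.

4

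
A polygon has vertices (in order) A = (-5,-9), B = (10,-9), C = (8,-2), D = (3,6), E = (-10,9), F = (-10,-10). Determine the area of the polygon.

Cross-terms: 135, 52, 54, 87, 190, 40  ⇒  Σ = 558
Area = |Σ|/2 = 279.

279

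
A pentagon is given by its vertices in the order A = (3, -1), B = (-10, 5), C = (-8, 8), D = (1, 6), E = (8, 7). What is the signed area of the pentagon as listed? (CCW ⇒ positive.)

-80.5

Apply the shoelace (surveyor's) formula: 2A = Σ (x_i·y_{i+1} − x_{i+1}·y_i), indices taken mod 5.
A→B: (3)(5) − (-10)(-1) = 5
B→C: (-10)(8) − (-8)(5) = -40
C→D: (-8)(6) − (1)(8) = -56
D→E: (1)(7) − (8)(6) = -41
E→A: (8)(-1) − (3)(7) = -29
Σ = -161
Signed area = Σ/2 = -80.5 (negative ⇒ clockwise traversal).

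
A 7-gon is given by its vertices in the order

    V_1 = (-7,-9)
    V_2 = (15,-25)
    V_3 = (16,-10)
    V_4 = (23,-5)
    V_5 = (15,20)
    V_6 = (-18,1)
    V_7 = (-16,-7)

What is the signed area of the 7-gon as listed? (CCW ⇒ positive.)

928.5

Apply the shoelace formula: 2A = Σ (x_i·y_{i+1} − x_{i+1}·y_i), indices taken mod 7.
Σ = (310) + (250) + (150) + (535) + (375) + (142) + (95) = 1857
Signed area = Σ/2 = 928.5 (positive ⇒ counter-clockwise traversal).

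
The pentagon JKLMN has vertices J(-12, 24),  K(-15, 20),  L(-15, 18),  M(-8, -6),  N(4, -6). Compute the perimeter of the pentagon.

78

|JK| = √((-3)² + (-4)²) = √25 = 5
|KL| = √((0)² + (-2)²) = √4 = 2
|LM| = √((7)² + (-24)²) = √625 = 25
|MN| = √((12)² + (0)²) = √144 = 12
|NJ| = √((-16)² + (30)²) = √1156 = 34
Perimeter = 5 + 2 + 25 + 12 + 34 = 78.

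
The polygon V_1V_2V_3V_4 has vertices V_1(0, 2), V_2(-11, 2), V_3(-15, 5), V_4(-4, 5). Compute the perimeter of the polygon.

|V_1V_2| = √((-11)² + (0)²) = √121 = 11
|V_2V_3| = √((-4)² + (3)²) = √25 = 5
|V_3V_4| = √((11)² + (0)²) = √121 = 11
|V_4V_1| = √((4)² + (-3)²) = √25 = 5
Perimeter = 11 + 5 + 11 + 5 = 32.

32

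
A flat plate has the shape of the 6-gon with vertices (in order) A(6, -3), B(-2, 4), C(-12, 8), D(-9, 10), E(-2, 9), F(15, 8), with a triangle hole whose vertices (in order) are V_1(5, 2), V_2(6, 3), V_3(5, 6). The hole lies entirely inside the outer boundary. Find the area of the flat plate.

149.5

Outer boundary:
Cross-terms: 18, 32, -48, -61, -151, -93  ⇒  Σ = -303
Area = |Σ|/2 = 151.5.
Hole:
Cross-terms: 3, 21, -20  ⇒  Σ = 4
Area = |Σ|/2 = 2.
Net area = 151.5 − 2 = 149.5.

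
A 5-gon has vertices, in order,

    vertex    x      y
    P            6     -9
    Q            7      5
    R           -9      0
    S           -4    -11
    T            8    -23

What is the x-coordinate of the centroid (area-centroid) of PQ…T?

164/161

Apply the shoelace formula. First the cross-terms c_i = x_i·y_{i+1} − x_{i+1}·y_i:
  93, 45, 99, 180, 66  ⇒  2A = 483, A = 241.5.
Then Σ (x_i + x_{i+1})·c_i = 1476, so x̄ = 1476 / (6·241.5) = 164/161.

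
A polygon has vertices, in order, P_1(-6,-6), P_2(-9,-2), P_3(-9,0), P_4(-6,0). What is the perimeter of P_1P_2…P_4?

|P_1P_2| = √((-3)² + (4)²) = √25 = 5
|P_2P_3| = √((0)² + (2)²) = √4 = 2
|P_3P_4| = √((3)² + (0)²) = √9 = 3
|P_4P_1| = √((0)² + (-6)²) = √36 = 6
Perimeter = 5 + 2 + 3 + 6 = 16.

16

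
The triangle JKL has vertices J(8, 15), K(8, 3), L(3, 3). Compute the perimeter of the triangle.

|JK| = √((0)² + (-12)²) = √144 = 12
|KL| = √((-5)² + (0)²) = √25 = 5
|LJ| = √((5)² + (12)²) = √169 = 13
Perimeter = 12 + 5 + 13 = 30.

30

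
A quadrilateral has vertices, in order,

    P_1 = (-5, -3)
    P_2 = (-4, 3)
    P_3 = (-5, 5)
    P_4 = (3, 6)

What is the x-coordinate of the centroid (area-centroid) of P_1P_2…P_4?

Apply Gauss's area formula. First the cross-terms c_i = x_i·y_{i+1} − x_{i+1}·y_i:
  -27, -5, -45, 21  ⇒  2A = -56, A = -28.
Then Σ (x_i + x_{i+1})·c_i = 336, so x̄ = 336 / (6·(-28)) = -2.

-2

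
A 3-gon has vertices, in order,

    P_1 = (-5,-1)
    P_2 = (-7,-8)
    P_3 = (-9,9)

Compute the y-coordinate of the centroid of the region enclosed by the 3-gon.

Apply Gauss's area formula. First the cross-terms c_i = x_i·y_{i+1} − x_{i+1}·y_i:
  33, -135, 54  ⇒  2A = -48, A = -24.
Then Σ (y_i + y_{i+1})·c_i = 0, so ȳ = 0 / (6·(-24)) = 0.

0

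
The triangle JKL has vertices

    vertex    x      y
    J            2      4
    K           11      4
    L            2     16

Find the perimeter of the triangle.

|JK| = √((9)² + (0)²) = √81 = 9
|KL| = √((-9)² + (12)²) = √225 = 15
|LJ| = √((0)² + (-12)²) = √144 = 12
Perimeter = 9 + 15 + 12 = 36.

36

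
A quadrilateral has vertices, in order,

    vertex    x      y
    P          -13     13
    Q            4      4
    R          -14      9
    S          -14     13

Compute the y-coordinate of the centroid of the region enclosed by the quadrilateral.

238/27

Apply the shoelace formula. First the cross-terms c_i = x_i·y_{i+1} − x_{i+1}·y_i:
  -104, 92, -56, -13  ⇒  2A = -81, A = -40.5.
Then Σ (y_i + y_{i+1})·c_i = -2142, so ȳ = -2142 / (6·(-40.5)) = 238/27.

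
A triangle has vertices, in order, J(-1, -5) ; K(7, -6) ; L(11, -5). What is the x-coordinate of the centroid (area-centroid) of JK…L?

Apply the surveyor's formula. First the cross-terms c_i = x_i·y_{i+1} − x_{i+1}·y_i:
  41, 31, -60  ⇒  2A = 12, A = 6.
Then Σ (x_i + x_{i+1})·c_i = 204, so x̄ = 204 / (6·6) = 17/3.

17/3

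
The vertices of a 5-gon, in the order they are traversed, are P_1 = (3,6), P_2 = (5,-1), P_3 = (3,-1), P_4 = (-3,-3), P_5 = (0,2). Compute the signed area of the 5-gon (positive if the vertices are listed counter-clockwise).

Apply Gauss's area formula: 2A = Σ (x_i·y_{i+1} − x_{i+1}·y_i), indices taken mod 5.
Σ = (-33) + (-2) + (-12) + (-6) + (-6) = -59
Signed area = Σ/2 = -29.5 (negative ⇒ clockwise traversal).

-29.5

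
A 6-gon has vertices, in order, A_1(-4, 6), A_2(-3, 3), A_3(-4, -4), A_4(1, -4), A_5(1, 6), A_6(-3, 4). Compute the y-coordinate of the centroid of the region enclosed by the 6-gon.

Apply the shoelace formula. First the cross-terms c_i = x_i·y_{i+1} − x_{i+1}·y_i:
  6, 24, 20, 10, 22, -2  ⇒  2A = 80, A = 40.
Then Σ (y_i + y_{i+1})·c_i = 90, so ȳ = 90 / (6·40) = 0.375.

0.375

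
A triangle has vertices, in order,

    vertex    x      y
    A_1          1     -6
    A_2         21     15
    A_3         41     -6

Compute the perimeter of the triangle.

|A_1A_2| = √((20)² + (21)²) = √841 = 29
|A_2A_3| = √((20)² + (-21)²) = √841 = 29
|A_3A_1| = √((-40)² + (0)²) = √1600 = 40
Perimeter = 29 + 29 + 40 = 98.

98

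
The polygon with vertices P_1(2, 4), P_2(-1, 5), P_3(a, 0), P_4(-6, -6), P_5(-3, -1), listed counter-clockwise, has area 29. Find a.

-6

Write out the shoelace sum; only the two edges meeting at P_3 involve a:
2·Area = [((-1)·0 − a·5) + (a·(-6) − (-6)·0)] + -8
       = -11·a + -8 = 58
⇒ a = -6.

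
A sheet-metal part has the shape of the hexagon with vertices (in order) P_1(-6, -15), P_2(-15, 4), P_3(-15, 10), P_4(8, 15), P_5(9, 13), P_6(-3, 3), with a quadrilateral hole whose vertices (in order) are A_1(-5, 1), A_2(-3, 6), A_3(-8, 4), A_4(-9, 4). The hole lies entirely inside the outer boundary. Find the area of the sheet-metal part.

Outer boundary:
Σ = (-249) + (-90) + (-305) + (-31) + (66) + (63) = -546
Area = |Σ|/2 = 273.
Hole:
Cross-terms: -27, 36, 4, 11  ⇒  Σ = 24
Area = |Σ|/2 = 12.
Net area = 273 − 12 = 261.

261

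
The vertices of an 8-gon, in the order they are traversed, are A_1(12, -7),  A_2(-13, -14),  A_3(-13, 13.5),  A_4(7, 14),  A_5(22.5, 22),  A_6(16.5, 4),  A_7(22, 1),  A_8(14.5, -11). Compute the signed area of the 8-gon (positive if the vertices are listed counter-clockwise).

-812.25

Apply the shoelace formula: 2A = Σ (x_i·y_{i+1} − x_{i+1}·y_i), indices taken mod 8.
Σ = (-259) + (-357.5) + (-276.5) + (-161) + (-273) + (-71.5) + (-256.5) + (30.5) = -1624.5
Signed area = Σ/2 = -812.25 (negative ⇒ clockwise traversal).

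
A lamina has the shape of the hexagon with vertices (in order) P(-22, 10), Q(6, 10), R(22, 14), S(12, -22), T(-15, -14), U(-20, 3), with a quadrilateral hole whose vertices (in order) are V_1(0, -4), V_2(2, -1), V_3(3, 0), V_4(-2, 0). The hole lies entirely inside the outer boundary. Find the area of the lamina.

Outer boundary:
Apply the shoelace formula: 2A = Σ (x_i·y_{i+1} − x_{i+1}·y_i), indices taken mod 6.
Σ = (-280) + (-136) + (-652) + (-498) + (-325) + (-134) = -2025
Area = |Σ|/2 = 1012.5.
Hole:
Apply the surveyor's formula: 2A = Σ (x_i·y_{i+1} − x_{i+1}·y_i), indices taken mod 4.
Cross-terms: 8, 3, 0, 8  ⇒  Σ = 19
Area = |Σ|/2 = 9.5.
Net area = 1012.5 − 9.5 = 1003.

1003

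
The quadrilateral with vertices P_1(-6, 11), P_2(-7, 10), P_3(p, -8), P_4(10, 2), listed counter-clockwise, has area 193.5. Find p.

Write out the shoelace sum; only the two edges meeting at P_3 involve p:
2·Area = [((-7)·(-8) − p·10) + (p·2 − 10·(-8))] + 139
       = -8·p + 275 = 387
⇒ p = -14.

-14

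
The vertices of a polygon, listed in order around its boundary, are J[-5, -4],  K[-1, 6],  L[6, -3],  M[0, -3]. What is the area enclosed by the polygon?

Apply Gauss's area formula: 2A = Σ (x_i·y_{i+1} − x_{i+1}·y_i), indices taken mod 4.
Σ = (-34) + (-33) + (-18) + (-15) = -100
Area = |Σ|/2 = 50.

50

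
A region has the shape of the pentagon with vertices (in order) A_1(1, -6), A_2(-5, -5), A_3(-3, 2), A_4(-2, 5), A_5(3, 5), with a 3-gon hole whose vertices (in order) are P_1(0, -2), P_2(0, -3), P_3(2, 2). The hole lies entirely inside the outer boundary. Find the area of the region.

58.5

Outer boundary:
Apply Gauss's area formula: 2A = Σ (x_i·y_{i+1} − x_{i+1}·y_i), indices taken mod 5.
A_1→A_2: (1)(-5) − (-5)(-6) = -35
A_2→A_3: (-5)(2) − (-3)(-5) = -25
A_3→A_4: (-3)(5) − (-2)(2) = -11
A_4→A_5: (-2)(5) − (3)(5) = -25
A_5→A_1: (3)(-6) − (1)(5) = -23
Σ = -119
Area = |Σ|/2 = 59.5.
Hole:
Apply Gauss's area formula: 2A = Σ (x_i·y_{i+1} − x_{i+1}·y_i), indices taken mod 3.
Σ = (0) + (6) + (-4) = 2
Area = |Σ|/2 = 1.
Net area = 59.5 − 1 = 58.5.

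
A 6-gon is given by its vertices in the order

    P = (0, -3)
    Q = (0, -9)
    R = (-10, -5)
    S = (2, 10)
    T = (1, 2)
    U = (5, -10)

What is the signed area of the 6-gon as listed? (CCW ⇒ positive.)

-110.5

Apply Gauss's area formula: 2A = Σ (x_i·y_{i+1} − x_{i+1}·y_i), indices taken mod 6.
P→Q: (0)(-9) − (0)(-3) = 0
Q→R: (0)(-5) − (-10)(-9) = -90
R→S: (-10)(10) − (2)(-5) = -90
S→T: (2)(2) − (1)(10) = -6
T→U: (1)(-10) − (5)(2) = -20
U→P: (5)(-3) − (0)(-10) = -15
Σ = -221
Signed area = Σ/2 = -110.5 (negative ⇒ clockwise traversal).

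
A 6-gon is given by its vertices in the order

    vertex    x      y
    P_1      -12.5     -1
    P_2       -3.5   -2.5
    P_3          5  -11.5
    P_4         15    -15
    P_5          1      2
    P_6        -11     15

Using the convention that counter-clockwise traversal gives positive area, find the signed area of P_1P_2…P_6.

229.25

Apply Gauss's area formula: 2A = Σ (x_i·y_{i+1} − x_{i+1}·y_i), indices taken mod 6.
Σ = (27.75) + (52.75) + (97.5) + (45) + (37) + (198.5) = 458.5
Signed area = Σ/2 = 229.25 (positive ⇒ counter-clockwise traversal).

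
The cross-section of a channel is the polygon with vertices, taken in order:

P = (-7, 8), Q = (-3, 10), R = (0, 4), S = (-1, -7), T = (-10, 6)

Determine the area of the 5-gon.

84

Apply the shoelace (surveyor's) formula: 2A = Σ (x_i·y_{i+1} − x_{i+1}·y_i), indices taken mod 5.
Cross-terms: -46, -12, 4, -76, -38  ⇒  Σ = -168
Area = |Σ|/2 = 84.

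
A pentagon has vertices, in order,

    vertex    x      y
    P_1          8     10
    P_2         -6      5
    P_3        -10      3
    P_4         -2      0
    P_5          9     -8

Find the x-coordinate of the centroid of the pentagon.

391/154

Apply Gauss's area formula. First the cross-terms c_i = x_i·y_{i+1} − x_{i+1}·y_i:
  100, 32, 6, 16, 154  ⇒  2A = 308, A = 154.
Then Σ (x_i + x_{i+1})·c_i = 2346, so x̄ = 2346 / (6·154) = 391/154.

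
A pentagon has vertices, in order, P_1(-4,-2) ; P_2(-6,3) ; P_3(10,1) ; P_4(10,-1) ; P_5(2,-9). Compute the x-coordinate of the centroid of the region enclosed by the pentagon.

Apply the surveyor's formula. First the cross-terms c_i = x_i·y_{i+1} − x_{i+1}·y_i:
  -24, -36, -20, -88, -40  ⇒  2A = -208, A = -104.
Then Σ (x_i + x_{i+1})·c_i = -1280, so x̄ = -1280 / (6·(-104)) = 80/39.

80/39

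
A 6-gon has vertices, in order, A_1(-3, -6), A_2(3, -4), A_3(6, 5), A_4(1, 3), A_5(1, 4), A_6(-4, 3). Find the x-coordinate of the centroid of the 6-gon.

Apply the surveyor's formula. First the cross-terms c_i = x_i·y_{i+1} − x_{i+1}·y_i:
  30, 39, 13, 1, 19, 33  ⇒  2A = 135, A = 67.5.
Then Σ (x_i + x_{i+1})·c_i = 156, so x̄ = 156 / (6·67.5) = 52/135.

52/135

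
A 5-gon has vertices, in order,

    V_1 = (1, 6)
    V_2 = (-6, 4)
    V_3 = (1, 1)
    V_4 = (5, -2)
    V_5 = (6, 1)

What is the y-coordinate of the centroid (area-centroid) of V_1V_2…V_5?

Apply the shoelace (surveyor's) formula. First the cross-terms c_i = x_i·y_{i+1} − x_{i+1}·y_i:
  40, -10, -7, 17, 35  ⇒  2A = 75, A = 37.5.
Then Σ (y_i + y_{i+1})·c_i = 585, so ȳ = 585 / (6·37.5) = 2.6.

2.6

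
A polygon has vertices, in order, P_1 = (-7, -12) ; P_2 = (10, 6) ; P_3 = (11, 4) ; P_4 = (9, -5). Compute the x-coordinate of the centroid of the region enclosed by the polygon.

Apply the surveyor's formula. First the cross-terms c_i = x_i·y_{i+1} − x_{i+1}·y_i:
  78, -26, -91, -143  ⇒  2A = -182, A = -91.
Then Σ (x_i + x_{i+1})·c_i = -2418, so x̄ = -2418 / (6·(-91)) = 31/7.

31/7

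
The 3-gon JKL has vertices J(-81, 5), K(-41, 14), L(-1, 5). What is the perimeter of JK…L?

|JK| = √((40)² + (9)²) = √1681 = 41
|KL| = √((40)² + (-9)²) = √1681 = 41
|LJ| = √((-80)² + (0)²) = √6400 = 80
Perimeter = 41 + 41 + 80 = 162.

162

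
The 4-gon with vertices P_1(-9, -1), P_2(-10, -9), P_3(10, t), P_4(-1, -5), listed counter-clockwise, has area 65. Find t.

Write out the shoelace sum; only the two edges meeting at P_3 involve t:
2·Area = [((-10)·t − 10·(-9)) + (10·(-5) − (-1)·t)] + 27
       = -9·t + 67 = 130
⇒ t = -7.

-7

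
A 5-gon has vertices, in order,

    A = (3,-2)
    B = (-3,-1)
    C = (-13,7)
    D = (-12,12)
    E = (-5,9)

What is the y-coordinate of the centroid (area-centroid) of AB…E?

Apply the surveyor's formula. First the cross-terms c_i = x_i·y_{i+1} − x_{i+1}·y_i:
  -9, -34, -72, -48, -17  ⇒  2A = -180, A = -90.
Then Σ (y_i + y_{i+1})·c_i = -2672, so ȳ = -2672 / (6·(-90)) = 668/135.

668/135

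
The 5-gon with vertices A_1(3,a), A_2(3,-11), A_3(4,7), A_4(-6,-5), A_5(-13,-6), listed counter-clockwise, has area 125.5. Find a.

-13

Write out the shoelace sum; only the two edges meeting at A_1 involve a:
2·Area = [((-13)·a − 3·(-6)) + (3·(-11) − 3·a)] + 58
       = -16·a + 43 = 251
⇒ a = -13.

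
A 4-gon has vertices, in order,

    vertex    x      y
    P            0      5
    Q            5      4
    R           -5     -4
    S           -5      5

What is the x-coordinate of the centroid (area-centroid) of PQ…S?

-30/19

Apply the surveyor's formula. First the cross-terms c_i = x_i·y_{i+1} − x_{i+1}·y_i:
  -25, 0, -45, -25  ⇒  2A = -95, A = -47.5.
Then Σ (x_i + x_{i+1})·c_i = 450, so x̄ = 450 / (6·(-47.5)) = -30/19.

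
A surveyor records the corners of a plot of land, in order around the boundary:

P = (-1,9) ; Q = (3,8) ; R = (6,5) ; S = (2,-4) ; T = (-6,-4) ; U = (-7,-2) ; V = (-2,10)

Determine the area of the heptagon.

Σ = (-35) + (-33) + (-34) + (-32) + (-16) + (-74) + (-8) = -232
Area = |Σ|/2 = 116.

116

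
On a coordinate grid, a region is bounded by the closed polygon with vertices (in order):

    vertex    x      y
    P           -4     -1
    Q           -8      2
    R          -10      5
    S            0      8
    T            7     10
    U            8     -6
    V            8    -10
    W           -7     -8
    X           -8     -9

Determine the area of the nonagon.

244.5

Σ = (-16) + (-20) + (-80) + (-56) + (-122) + (-32) + (-134) + (-1) + (-28) = -489
Area = |Σ|/2 = 244.5.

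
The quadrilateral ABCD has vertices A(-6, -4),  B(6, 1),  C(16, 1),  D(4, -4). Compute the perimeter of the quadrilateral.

|AB| = √((12)² + (5)²) = √169 = 13
|BC| = √((10)² + (0)²) = √100 = 10
|CD| = √((-12)² + (-5)²) = √169 = 13
|DA| = √((-10)² + (0)²) = √100 = 10
Perimeter = 13 + 10 + 13 + 10 = 46.

46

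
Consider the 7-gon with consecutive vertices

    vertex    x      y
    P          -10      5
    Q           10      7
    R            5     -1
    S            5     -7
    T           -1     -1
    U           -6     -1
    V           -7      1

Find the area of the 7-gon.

125

Apply the surveyor's formula: 2A = Σ (x_i·y_{i+1} − x_{i+1}·y_i), indices taken mod 7.
Σ = (-120) + (-45) + (-30) + (-12) + (-5) + (-13) + (-25) = -250
Area = |Σ|/2 = 125.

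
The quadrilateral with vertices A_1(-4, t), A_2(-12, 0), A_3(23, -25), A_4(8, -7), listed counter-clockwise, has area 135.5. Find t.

-2

Write out the shoelace sum; only the two edges meeting at A_1 involve t:
2·Area = [(8·t − (-4)·(-7)) + ((-4)·0 − (-12)·t)] + 339
       = 20·t + 311 = 271
⇒ t = -2.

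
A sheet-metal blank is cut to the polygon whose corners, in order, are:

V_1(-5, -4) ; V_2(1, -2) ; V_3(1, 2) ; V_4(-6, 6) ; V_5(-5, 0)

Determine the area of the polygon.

43

Apply the surveyor's formula: 2A = Σ (x_i·y_{i+1} − x_{i+1}·y_i), indices taken mod 5.
Σ = (14) + (4) + (18) + (30) + (20) = 86
Area = |Σ|/2 = 43.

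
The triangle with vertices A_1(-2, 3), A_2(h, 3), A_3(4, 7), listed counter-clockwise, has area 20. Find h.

8

Write out the shoelace sum; only the two edges meeting at A_2 involve h:
2·Area = [((-2)·3 − h·3) + (h·7 − 4·3)] + 26
       = 4·h + 8 = 40
⇒ h = 8.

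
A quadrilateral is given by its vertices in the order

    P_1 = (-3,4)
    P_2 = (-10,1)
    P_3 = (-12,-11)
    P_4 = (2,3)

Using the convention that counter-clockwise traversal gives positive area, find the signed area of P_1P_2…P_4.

81

Cross-terms: 37, 122, -14, 17  ⇒  Σ = 162
Signed area = Σ/2 = 81 (positive ⇒ counter-clockwise traversal).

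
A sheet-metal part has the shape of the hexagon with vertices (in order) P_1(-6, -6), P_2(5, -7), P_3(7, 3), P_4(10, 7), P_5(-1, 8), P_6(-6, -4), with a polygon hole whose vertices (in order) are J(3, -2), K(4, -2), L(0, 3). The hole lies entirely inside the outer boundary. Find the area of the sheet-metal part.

Outer boundary:
Apply Gauss's area formula: 2A = Σ (x_i·y_{i+1} − x_{i+1}·y_i), indices taken mod 6.
Σ = (72) + (64) + (19) + (87) + (52) + (12) = 306
Area = |Σ|/2 = 153.
Hole:
Apply the surveyor's formula: 2A = Σ (x_i·y_{i+1} − x_{i+1}·y_i), indices taken mod 3.
Σ = (2) + (12) + (-9) = 5
Area = |Σ|/2 = 2.5.
Net area = 153 − 2.5 = 150.5.

150.5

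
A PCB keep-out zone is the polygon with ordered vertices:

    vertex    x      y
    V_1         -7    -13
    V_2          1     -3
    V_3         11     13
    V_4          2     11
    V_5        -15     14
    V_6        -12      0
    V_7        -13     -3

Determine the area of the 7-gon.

360

Apply the shoelace formula: 2A = Σ (x_i·y_{i+1} − x_{i+1}·y_i), indices taken mod 7.
Cross-terms: 34, 46, 95, 193, 168, 36, 148  ⇒  Σ = 720
Area = |Σ|/2 = 360.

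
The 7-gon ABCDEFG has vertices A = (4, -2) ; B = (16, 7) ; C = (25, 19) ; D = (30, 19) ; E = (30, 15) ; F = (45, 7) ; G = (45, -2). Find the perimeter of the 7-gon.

|AB| = √((12)² + (9)²) = √225 = 15
|BC| = √((9)² + (12)²) = √225 = 15
|CD| = √((5)² + (0)²) = √25 = 5
|DE| = √((0)² + (-4)²) = √16 = 4
|EF| = √((15)² + (-8)²) = √289 = 17
|FG| = √((0)² + (-9)²) = √81 = 9
|GA| = √((-41)² + (0)²) = √1681 = 41
Perimeter = 15 + 15 + 5 + 4 + 17 + 9 + 41 = 106.

106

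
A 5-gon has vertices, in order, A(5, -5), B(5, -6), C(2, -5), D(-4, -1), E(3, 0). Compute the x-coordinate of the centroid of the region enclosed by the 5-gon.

Apply Gauss's area formula. First the cross-terms c_i = x_i·y_{i+1} − x_{i+1}·y_i:
  -5, -13, -22, 3, -15  ⇒  2A = -52, A = -26.
Then Σ (x_i + x_{i+1})·c_i = -220, so x̄ = -220 / (6·(-26)) = 55/39.

55/39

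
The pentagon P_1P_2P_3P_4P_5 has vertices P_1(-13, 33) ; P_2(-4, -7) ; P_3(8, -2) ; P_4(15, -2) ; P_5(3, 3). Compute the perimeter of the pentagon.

|P_1P_2| = √((9)² + (-40)²) = √1681 = 41
|P_2P_3| = √((12)² + (5)²) = √169 = 13
|P_3P_4| = √((7)² + (0)²) = √49 = 7
|P_4P_5| = √((-12)² + (5)²) = √169 = 13
|P_5P_1| = √((-16)² + (30)²) = √1156 = 34
Perimeter = 41 + 13 + 7 + 13 + 34 = 108.

108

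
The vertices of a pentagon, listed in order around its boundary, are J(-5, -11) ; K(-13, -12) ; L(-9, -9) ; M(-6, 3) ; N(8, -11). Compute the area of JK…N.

Apply Gauss's area formula: 2A = Σ (x_i·y_{i+1} − x_{i+1}·y_i), indices taken mod 5.
Cross-terms: -83, 9, -81, 42, -143  ⇒  Σ = -256
Area = |Σ|/2 = 128.

128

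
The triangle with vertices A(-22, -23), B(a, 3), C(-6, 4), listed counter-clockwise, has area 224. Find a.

The doubled signed area Σ (x_i y_{i+1} − x_{i+1} y_i) is linear in a.
With a=0 it equals 178; the coefficient of a is 27 (from the two edges through B).
So 27·a + 178 = 2·224 = 448 ⇒ a = 10.

10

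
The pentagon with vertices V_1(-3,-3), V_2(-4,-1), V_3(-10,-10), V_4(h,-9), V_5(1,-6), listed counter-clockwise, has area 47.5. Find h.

-1

The doubled signed area Σ (x_i y_{i+1} − x_{i+1} y_i) is linear in h.
With h=0 it equals 99; the coefficient of h is 4 (from the two edges through V_4).
So 4·h + 99 = 2·47.5 = 95 ⇒ h = -1.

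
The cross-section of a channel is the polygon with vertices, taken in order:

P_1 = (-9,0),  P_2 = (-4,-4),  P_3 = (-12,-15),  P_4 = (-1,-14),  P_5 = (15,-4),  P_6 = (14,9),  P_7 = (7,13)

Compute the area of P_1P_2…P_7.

Cross-terms: 36, 12, 153, 214, 191, 119, 117  ⇒  Σ = 842
Area = |Σ|/2 = 421.

421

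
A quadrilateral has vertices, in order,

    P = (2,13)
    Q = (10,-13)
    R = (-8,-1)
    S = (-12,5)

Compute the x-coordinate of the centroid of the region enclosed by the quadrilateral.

Apply the shoelace (surveyor's) formula. First the cross-terms c_i = x_i·y_{i+1} − x_{i+1}·y_i:
  -156, -114, -52, -166  ⇒  2A = -488, A = -244.
Then Σ (x_i + x_{i+1})·c_i = 600, so x̄ = 600 / (6·(-244)) = -25/61.

-25/61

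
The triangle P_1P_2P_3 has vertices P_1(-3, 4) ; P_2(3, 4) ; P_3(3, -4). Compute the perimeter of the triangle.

|P_1P_2| = √((6)² + (0)²) = √36 = 6
|P_2P_3| = √((0)² + (-8)²) = √64 = 8
|P_3P_1| = √((-6)² + (8)²) = √100 = 10
Perimeter = 6 + 8 + 10 = 24.

24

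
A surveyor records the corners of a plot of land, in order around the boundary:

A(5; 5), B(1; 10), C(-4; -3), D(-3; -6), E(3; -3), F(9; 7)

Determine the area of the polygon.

Apply the shoelace formula: 2A = Σ (x_i·y_{i+1} − x_{i+1}·y_i), indices taken mod 6.
A→B: (5)(10) − (1)(5) = 45
B→C: (1)(-3) − (-4)(10) = 37
C→D: (-4)(-6) − (-3)(-3) = 15
D→E: (-3)(-3) − (3)(-6) = 27
E→F: (3)(7) − (9)(-3) = 48
F→A: (9)(5) − (5)(7) = 10
Σ = 182
Area = |Σ|/2 = 91.

91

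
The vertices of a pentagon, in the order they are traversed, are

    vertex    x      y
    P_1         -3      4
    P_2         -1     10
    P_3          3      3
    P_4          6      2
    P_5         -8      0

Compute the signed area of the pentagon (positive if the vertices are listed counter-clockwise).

Apply the shoelace (surveyor's) formula: 2A = Σ (x_i·y_{i+1} − x_{i+1}·y_i), indices taken mod 5.
Cross-terms: -26, -33, -12, 16, -32  ⇒  Σ = -87
Signed area = Σ/2 = -43.5 (negative ⇒ clockwise traversal).

-43.5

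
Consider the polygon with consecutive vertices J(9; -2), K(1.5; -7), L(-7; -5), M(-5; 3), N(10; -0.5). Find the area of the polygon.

102.75

Cross-terms: -60, -56.5, -46, -27.5, -15.5  ⇒  Σ = -205.5
Area = |Σ|/2 = 102.75.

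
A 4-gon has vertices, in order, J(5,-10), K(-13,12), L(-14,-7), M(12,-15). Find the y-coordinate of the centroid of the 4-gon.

Apply the shoelace formula. First the cross-terms c_i = x_i·y_{i+1} − x_{i+1}·y_i:
  -70, 259, 294, -45  ⇒  2A = 438, A = 219.
Then Σ (y_i + y_{i+1})·c_i = -4188, so ȳ = -4188 / (6·219) = -698/219.

-698/219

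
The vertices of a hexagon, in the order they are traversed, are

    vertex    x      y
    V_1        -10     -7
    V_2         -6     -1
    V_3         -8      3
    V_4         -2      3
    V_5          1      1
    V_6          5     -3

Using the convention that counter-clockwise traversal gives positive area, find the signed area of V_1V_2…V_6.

Apply the surveyor's formula: 2A = Σ (x_i·y_{i+1} − x_{i+1}·y_i), indices taken mod 6.
Cross-terms: -32, -26, -18, -5, -8, -65  ⇒  Σ = -154
Signed area = Σ/2 = -77 (negative ⇒ clockwise traversal).

-77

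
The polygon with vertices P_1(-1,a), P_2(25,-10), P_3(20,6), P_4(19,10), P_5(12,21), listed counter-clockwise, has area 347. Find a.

The doubled signed area Σ (x_i y_{i+1} − x_{i+1} y_i) is linear in a.
With a=0 it equals 746; the coefficient of a is -13 (from the two edges through P_1).
So -13·a + 746 = 2·347 = 694 ⇒ a = 4.

4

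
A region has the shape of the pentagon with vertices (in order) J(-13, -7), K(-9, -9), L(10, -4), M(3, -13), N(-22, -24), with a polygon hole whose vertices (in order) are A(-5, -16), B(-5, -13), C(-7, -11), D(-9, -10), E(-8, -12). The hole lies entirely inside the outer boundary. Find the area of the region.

Outer boundary:
Apply the shoelace (surveyor's) formula: 2A = Σ (x_i·y_{i+1} − x_{i+1}·y_i), indices taken mod 5.
Σ = (54) + (126) + (-118) + (-358) + (-158) = -454
Area = |Σ|/2 = 227.
Hole:
Apply the shoelace (surveyor's) formula: 2A = Σ (x_i·y_{i+1} − x_{i+1}·y_i), indices taken mod 5.
Cross-terms: -15, -36, -29, 28, 68  ⇒  Σ = 16
Area = |Σ|/2 = 8.
Net area = 227 − 8 = 219.

219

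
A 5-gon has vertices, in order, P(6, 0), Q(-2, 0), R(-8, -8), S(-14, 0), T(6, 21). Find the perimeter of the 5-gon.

78

|PQ| = √((-8)² + (0)²) = √64 = 8
|QR| = √((-6)² + (-8)²) = √100 = 10
|RS| = √((-6)² + (8)²) = √100 = 10
|ST| = √((20)² + (21)²) = √841 = 29
|TP| = √((0)² + (-21)²) = √441 = 21
Perimeter = 8 + 10 + 10 + 29 + 21 = 78.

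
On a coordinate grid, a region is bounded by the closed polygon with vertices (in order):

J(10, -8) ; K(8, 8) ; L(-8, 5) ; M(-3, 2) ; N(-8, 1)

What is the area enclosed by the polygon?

Apply Gauss's area formula: 2A = Σ (x_i·y_{i+1} − x_{i+1}·y_i), indices taken mod 5.
J→K: (10)(8) − (8)(-8) = 144
K→L: (8)(5) − (-8)(8) = 104
L→M: (-8)(2) − (-3)(5) = -1
M→N: (-3)(1) − (-8)(2) = 13
N→J: (-8)(-8) − (10)(1) = 54
Σ = 314
Area = |Σ|/2 = 157.

157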